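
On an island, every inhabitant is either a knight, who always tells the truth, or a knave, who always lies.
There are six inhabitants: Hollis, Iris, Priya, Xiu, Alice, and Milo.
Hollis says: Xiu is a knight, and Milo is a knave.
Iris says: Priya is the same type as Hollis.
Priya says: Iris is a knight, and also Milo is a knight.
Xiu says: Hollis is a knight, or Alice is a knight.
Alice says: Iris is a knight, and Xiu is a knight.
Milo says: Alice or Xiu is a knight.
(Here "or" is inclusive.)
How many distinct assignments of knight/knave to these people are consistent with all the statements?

1

Consistent assignments:
  Hollis=knave, Iris=knight, Priya=knave, Xiu=knave, Alice=knave, Milo=knave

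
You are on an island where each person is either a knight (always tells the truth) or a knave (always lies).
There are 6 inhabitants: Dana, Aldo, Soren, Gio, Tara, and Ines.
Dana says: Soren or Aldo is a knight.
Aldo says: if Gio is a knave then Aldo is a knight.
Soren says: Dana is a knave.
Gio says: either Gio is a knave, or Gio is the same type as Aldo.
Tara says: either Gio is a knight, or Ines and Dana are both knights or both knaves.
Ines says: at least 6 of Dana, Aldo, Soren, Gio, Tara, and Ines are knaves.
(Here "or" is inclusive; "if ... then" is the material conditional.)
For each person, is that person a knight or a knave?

Dana is a knight, Aldo is a knight, Soren is a knave, Gio is a knight, Tara is a knight, and Ines is a knave.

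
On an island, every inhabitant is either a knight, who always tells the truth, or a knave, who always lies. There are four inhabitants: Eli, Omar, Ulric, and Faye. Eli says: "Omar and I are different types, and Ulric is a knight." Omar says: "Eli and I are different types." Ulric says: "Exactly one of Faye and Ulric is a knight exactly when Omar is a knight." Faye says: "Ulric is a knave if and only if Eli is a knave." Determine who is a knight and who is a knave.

Eli is a knave, Omar is a knave, Ulric is a knave, and Faye is a knight.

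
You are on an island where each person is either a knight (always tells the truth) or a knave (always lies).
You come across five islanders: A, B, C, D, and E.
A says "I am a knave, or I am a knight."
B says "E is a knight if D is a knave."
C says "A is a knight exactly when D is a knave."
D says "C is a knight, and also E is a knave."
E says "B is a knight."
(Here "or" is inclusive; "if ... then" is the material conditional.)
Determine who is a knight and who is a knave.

A is a knight, B is a knight, C is a knight, D is a knave, and E is a knight.

Suppose A is a knave. Then A's statement "I am a knave, or I am a knight" would have to be false. Checking the 16 ways to assign the others, none is consistent with every speaker.
(For instance, with B=knight, C=knight, D=knave, E=knight, A's claim "I am a knave, or I am a knight" comes out true where it would need to be false.)
So A must be a knight, making "I am a knave, or I am a knight" true. Taking A=knight, B=knight, C=knight, D=knave, E=knight, each remaining statement checks out:
  B (knight): "E is a knight if D is a knave" — true. ✓
  C (knight): "A is a knight exactly when D is a knave" — true. ✓
  D (knave): "C is a knight, and also E is a knave" — false. ✓
  E (knight): "B is a knight" — true. ✓
This is the unique consistent assignment.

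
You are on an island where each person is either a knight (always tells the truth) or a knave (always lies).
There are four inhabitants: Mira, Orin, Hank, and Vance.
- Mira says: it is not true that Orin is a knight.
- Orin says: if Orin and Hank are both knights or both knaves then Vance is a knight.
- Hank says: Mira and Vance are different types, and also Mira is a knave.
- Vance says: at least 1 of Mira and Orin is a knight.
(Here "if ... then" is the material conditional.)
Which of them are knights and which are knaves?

Mira is a knave, so "it is not true that Orin is a knight" must be false — and it is.
Orin is a knight, so "if Orin and Hank are both knights or both knaves then Vance is a knight" must be True — and it is.
Hank is a knight, so "Mira and Vance are different types, and also Mira is a knave" must be True — and it is.
Vance is a knight, so "at least 1 of Mira and Orin is a knight" must be True — and it is.

Knights: Orin, Hank, and Vance. Knaves: Mira.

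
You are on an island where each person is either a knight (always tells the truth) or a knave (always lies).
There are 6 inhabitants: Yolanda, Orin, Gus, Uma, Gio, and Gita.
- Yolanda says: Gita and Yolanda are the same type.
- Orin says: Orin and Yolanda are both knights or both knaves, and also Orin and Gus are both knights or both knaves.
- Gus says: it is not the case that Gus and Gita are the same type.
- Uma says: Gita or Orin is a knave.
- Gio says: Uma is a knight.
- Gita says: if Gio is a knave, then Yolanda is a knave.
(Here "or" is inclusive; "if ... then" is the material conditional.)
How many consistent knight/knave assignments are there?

0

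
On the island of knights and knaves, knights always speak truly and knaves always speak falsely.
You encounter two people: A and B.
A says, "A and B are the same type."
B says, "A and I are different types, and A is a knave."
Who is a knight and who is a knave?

A is a knave and B is a knight.

A is a knave, and the claim "A and B are the same type" is indeed false.
B is a knight, so "A and I are different types, and A is a knave" must be true — and it is.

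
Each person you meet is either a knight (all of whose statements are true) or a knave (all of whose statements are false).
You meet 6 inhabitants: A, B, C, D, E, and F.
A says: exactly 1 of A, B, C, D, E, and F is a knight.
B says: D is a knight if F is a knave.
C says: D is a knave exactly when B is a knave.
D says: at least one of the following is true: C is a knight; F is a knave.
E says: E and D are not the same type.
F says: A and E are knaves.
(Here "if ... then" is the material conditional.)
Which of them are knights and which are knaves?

A is a knave, B is a knight, C is a knave, D is a knave, E is a knave, and F is a knight.

A is a knave, so "exactly 1 of A, B, C, D, E, and F is a knight" must be False — and it is.
B (knight): "D is a knight if F is a knave" — True. ✓
C is a knave; "D is a knave exactly when B is a knave" is False, as required.
D is a knave, so "at least one of the following is true: C is a knight; F is a knave" must be False — and it is.
Since E is a knave, "E and D are not the same type" needs to be False, which holds.
As a knight, F's statement "A and E are knaves" should be True; it is.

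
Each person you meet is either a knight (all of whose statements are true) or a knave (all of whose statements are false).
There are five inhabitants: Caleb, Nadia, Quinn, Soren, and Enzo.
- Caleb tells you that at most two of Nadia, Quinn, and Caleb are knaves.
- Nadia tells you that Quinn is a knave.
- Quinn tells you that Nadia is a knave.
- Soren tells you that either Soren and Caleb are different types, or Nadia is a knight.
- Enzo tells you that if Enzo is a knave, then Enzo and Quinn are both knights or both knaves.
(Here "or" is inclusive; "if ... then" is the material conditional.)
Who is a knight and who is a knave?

Caleb is a knight, Nadia is a knight, Quinn is a knave, Soren is a knight, and Enzo is a knight.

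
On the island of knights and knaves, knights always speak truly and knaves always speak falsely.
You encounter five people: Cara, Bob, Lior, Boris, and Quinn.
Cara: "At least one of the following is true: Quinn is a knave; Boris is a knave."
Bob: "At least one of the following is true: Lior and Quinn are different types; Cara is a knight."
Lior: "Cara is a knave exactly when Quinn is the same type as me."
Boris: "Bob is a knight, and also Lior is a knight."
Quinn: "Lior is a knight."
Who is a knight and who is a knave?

Cara is a knight, Bob is a knight, Lior is a knave, Boris is a knave, and Quinn is a knave.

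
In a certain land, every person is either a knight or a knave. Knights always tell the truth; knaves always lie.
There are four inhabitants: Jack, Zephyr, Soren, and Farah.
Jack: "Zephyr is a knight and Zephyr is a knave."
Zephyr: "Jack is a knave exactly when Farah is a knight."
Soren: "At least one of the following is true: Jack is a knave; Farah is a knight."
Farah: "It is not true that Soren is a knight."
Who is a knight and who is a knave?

Jack is a knave, Zephyr is a knave, Soren is a knight, and Farah is a knave.

Jack is a knave, so "Zephyr is a knight and Zephyr is a knave" must be false — and it is.
Since Zephyr is a knave, "Jack is a knave exactly when Farah is a knight" needs to be false, which holds.
Soren is a knight, and the claim "at least one of the following is true: Jack is a knave; Farah is a knight" is indeed True.
Farah (knave): "it is not true that Soren is a knight" — false. ✓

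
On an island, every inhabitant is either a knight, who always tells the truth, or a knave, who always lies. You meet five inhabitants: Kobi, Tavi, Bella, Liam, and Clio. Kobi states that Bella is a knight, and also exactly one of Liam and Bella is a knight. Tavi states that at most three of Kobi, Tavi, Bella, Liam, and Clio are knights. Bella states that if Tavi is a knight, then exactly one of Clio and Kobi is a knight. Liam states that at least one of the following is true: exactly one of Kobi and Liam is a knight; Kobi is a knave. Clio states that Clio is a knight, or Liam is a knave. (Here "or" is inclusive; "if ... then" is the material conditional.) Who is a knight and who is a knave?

Kobi is a knave, and the claim "Bella is a knight, and also exactly one of Liam and Bella is a knight" is indeed false.
Tavi (knight): "at most three of Kobi, Tavi, Bella, Liam, and Clio are knights" — true. ✓
Bella is a knave; "if Tavi is a knight, then exactly one of Clio and Kobi is a knight" is false, as required.
As a knight, Liam's statement "at least one of the following is true: exactly one of Kobi and Liam is a knight; Kobi is a knave" should be true; it is.
As a knave, Clio's statement "Clio is a knight, or Liam is a knave" should be false; it is.

Kobi is a knave, Tavi is a knight, Bella is a knave, Liam is a knight, and Clio is a knave.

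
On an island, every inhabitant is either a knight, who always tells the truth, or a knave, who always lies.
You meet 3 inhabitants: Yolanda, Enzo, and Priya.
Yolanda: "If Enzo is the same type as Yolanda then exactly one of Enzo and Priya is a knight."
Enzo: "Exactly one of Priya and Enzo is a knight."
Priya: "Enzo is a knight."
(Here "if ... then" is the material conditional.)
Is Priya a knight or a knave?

Consistent assignments: {Yolanda=knight, Enzo=knave, Priya=knave}; {Yolanda=knave, Enzo=knave, Priya=knave}
In every consistent assignment, Priya is a knave.

Priya is a knave.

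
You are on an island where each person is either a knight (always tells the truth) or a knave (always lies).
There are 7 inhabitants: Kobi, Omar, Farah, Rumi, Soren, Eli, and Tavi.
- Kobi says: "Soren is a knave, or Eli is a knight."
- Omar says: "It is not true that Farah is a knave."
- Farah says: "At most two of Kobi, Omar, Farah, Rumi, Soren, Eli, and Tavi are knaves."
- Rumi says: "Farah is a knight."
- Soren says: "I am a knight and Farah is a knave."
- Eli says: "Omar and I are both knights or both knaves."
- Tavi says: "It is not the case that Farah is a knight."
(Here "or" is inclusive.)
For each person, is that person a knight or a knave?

Knights: Kobi, Omar, Farah, Rumi, and Eli. Knaves: Soren and Tavi.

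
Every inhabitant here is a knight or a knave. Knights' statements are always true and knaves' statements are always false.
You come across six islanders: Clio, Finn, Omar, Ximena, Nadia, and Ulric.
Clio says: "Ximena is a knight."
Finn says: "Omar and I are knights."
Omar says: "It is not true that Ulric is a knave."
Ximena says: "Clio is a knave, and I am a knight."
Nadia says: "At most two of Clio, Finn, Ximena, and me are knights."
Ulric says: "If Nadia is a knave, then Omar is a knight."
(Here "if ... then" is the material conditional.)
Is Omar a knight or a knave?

Omar is a knight.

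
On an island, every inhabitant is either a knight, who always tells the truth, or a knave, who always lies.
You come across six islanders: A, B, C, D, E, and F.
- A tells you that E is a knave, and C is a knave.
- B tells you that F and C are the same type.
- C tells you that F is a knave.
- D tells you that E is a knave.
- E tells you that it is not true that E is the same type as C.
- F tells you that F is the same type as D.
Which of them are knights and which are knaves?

Since A is a knight, "E is a knave, and C is a knave" needs to be true, which holds.
B is a knave; "F and C are the same type" is false, as required.
C (knave): "F is a knave" — false. ✓
D is a knight, so "E is a knave" must be true — and it is.
E is a knave, and the claim "it is not true that E is the same type as C" is indeed false.
F (knight): "F is the same type as D" — true. ✓

A is a knight, B is a knave, C is a knave, D is a knight, E is a knave, and F is a knight.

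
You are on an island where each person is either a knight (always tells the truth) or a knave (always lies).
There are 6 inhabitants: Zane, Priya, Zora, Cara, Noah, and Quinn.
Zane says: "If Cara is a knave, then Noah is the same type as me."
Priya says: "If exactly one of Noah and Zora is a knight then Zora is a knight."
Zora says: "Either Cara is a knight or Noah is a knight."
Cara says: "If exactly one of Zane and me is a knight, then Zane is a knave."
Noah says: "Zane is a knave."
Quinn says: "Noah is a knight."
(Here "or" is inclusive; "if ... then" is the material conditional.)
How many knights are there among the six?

4

The unique consistent assignment is Zane=knight, Priya=knight, Zora=knight, Cara=knight, Noah=knave, Quinn=knave.
That has 4 knights.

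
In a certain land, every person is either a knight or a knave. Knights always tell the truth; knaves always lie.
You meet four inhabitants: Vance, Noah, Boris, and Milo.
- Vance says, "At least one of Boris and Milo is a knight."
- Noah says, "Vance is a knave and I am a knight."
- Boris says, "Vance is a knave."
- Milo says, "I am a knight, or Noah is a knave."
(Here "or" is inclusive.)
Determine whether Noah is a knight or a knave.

Noah is a knave.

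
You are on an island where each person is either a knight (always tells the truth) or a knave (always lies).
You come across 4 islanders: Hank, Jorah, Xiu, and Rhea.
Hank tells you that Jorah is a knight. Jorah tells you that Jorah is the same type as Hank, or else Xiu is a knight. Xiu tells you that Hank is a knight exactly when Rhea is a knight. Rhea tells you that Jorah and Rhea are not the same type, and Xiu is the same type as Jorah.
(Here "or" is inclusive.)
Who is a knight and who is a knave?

Knights: Hank and Jorah. Knaves: Xiu and Rhea.

Hank is a knight, and the claim "Jorah is a knight" is indeed True.
Jorah is a knight; "Jorah is the same type as Hank, or else Xiu is a knight" is True, as required.
Since Xiu is a knave, "Hank is a knight exactly when Rhea is a knight" needs to be False, which holds.
Rhea is a knave; "Jorah and Rhea are not the same type, and Xiu is the same type as Jorah" is False, as required.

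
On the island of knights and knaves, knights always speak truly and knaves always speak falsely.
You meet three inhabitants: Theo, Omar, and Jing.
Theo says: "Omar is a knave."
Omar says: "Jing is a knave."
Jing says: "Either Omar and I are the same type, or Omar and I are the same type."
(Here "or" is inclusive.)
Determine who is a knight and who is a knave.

Theo is a knave, Omar is a knight, and Jing is a knave.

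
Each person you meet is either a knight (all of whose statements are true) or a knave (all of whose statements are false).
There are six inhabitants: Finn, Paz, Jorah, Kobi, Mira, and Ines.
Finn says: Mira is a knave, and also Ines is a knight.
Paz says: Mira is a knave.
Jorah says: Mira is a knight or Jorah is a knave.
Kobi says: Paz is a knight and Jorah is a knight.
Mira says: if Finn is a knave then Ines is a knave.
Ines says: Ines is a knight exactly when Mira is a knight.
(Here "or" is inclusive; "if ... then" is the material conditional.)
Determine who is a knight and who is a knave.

Finn is a knave, Paz is a knave, Jorah is a knight, Kobi is a knave, Mira is a knight, and Ines is a knave.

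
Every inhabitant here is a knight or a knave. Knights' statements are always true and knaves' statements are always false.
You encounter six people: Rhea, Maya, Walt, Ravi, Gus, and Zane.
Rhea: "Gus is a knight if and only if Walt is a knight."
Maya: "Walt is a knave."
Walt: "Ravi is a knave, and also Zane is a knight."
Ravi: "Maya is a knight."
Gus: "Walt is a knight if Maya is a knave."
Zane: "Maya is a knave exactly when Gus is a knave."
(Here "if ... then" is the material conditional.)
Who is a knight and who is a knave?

Rhea is a knave, Maya is a knight, Walt is a knave, Ravi is a knight, Gus is a knight, and Zane is a knight.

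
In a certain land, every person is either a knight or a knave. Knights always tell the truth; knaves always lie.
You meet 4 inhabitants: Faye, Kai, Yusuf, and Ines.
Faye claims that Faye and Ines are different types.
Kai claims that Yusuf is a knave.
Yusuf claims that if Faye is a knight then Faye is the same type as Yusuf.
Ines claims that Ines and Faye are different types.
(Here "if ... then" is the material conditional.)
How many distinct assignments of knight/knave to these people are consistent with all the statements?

1

Consistent assignments:
  Faye=knave, Kai=knave, Yusuf=knight, Ines=knave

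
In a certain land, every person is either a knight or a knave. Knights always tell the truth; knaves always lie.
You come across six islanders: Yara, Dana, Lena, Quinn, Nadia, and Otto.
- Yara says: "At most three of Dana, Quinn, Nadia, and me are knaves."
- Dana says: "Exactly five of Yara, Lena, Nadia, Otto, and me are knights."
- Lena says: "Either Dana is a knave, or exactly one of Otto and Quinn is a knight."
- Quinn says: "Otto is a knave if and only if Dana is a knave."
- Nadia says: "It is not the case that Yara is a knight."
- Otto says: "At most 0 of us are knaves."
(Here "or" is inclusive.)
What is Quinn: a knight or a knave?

Quinn is a knight.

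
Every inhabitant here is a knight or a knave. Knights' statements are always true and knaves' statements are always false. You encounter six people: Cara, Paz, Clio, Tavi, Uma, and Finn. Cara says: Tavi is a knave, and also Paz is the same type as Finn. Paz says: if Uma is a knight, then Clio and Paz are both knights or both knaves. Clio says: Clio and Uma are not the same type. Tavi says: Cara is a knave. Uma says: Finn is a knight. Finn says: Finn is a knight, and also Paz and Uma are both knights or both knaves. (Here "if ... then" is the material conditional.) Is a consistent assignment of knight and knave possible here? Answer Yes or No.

Yes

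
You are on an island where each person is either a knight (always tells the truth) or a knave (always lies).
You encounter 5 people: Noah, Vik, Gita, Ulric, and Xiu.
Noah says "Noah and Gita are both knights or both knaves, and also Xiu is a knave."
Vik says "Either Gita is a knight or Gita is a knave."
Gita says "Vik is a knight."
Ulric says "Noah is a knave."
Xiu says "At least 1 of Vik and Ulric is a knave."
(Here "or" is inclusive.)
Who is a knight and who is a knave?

Knights: Vik, Gita, and Ulric. Knaves: Noah and Xiu.

Noah is a knave, and the claim "Noah and Gita are both knights or both knaves, and also Xiu is a knave" is indeed False.
As a knight, Vik's statement "either Gita is a knight or Gita is a knave" should be true; it is.
As a knight, Gita's statement "Vik is a knight" should be true; it is.
Ulric is a knight; "Noah is a knave" is true, as required.
Xiu is a knave; "at least 1 of Vik and Ulric is a knave" is False, as required.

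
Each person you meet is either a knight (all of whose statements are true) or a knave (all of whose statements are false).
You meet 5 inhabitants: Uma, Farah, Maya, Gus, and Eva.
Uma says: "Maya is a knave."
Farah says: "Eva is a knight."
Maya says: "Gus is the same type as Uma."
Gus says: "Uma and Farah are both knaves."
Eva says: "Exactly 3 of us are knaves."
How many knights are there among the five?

1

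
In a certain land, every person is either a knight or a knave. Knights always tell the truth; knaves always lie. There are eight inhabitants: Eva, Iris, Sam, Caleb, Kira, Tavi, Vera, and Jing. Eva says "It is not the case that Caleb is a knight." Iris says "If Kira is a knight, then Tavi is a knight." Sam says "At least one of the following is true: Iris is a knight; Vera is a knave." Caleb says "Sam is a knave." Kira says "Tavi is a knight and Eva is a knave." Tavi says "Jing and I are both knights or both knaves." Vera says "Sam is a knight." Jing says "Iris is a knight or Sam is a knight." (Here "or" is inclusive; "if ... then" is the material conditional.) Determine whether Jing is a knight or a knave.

Jing is a knight.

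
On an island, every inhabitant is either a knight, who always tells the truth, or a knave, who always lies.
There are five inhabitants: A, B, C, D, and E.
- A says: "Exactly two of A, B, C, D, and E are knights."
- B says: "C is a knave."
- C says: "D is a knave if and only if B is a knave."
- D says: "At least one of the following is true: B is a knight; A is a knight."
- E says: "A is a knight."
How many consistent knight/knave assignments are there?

1

Consistent assignments:
  A=knave, B=knave, C=knight, D=knave, E=knave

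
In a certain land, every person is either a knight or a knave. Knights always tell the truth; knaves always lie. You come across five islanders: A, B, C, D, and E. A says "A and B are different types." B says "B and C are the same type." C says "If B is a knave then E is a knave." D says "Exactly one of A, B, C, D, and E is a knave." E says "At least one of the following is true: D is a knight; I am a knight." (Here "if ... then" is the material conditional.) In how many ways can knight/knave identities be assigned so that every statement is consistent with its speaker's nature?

2

Consistent assignments:
  A=knight, B=knave, C=knight, D=knave, E=knave
  A=knave, B=knave, C=knight, D=knave, E=knave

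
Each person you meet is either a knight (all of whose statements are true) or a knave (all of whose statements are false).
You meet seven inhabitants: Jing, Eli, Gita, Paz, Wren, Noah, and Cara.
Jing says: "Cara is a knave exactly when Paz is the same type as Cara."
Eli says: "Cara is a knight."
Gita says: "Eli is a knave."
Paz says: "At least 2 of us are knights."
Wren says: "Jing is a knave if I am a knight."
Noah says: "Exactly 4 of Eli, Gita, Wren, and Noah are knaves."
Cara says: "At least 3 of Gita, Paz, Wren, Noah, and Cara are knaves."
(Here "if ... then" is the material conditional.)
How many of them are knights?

3

The unique consistent assignment is Jing=knave, Eli=knave, Gita=knight, Paz=knight, Wren=knight, Noah=knave, Cara=knave.
That has 3 knights.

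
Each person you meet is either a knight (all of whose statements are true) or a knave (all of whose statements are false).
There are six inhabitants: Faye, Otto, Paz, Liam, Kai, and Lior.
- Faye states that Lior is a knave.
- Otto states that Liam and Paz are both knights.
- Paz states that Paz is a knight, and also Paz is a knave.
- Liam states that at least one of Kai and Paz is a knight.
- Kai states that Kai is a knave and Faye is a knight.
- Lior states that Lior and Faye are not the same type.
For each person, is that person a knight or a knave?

Knights: Lior. Knaves: Faye, Otto, Paz, Liam, and Kai.

As a knave, Faye's statement "Lior is a knave" should be false; it is.
Since Otto is a knave, "Liam and Paz are both knights" needs to be false, which holds.
Paz is a knave, and the claim "Paz is a knight, and also Paz is a knave" is indeed false.
Liam (knave): "at least one of Kai and Paz is a knight" — false. ✓
Since Kai is a knave, "Kai is a knave and Faye is a knight" needs to be false, which holds.
As a knight, Lior's statement "Lior and Faye are not the same type" should be True; it is.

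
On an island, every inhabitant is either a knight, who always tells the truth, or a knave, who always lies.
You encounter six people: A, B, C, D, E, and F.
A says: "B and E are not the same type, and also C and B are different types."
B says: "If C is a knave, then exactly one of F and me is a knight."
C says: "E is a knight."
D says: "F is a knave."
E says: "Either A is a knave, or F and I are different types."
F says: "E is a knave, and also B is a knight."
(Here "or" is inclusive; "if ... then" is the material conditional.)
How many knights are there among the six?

4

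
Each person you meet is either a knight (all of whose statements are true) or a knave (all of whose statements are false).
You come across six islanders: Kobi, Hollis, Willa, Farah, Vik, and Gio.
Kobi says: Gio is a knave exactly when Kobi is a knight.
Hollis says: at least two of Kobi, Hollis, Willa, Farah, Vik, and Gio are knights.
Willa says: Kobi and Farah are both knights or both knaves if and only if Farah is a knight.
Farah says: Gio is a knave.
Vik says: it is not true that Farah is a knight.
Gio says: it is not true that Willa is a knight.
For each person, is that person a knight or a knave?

Kobi is a knight, Hollis is a knight, Willa is a knight, Farah is a knight, Vik is a knave, and Gio is a knave.

Kobi is a knight, and the claim "Gio is a knave exactly when Kobi is a knight" is indeed True.
Hollis is a knight, so "at least two of Kobi, Hollis, Willa, Farah, Vik, and Gio are knights" must be True — and it is.
Willa is a knight, so "Kobi and Farah are both knights or both knaves if and only if Farah is a knight" must be True — and it is.
Since Farah is a knight, "Gio is a knave" needs to be True, which holds.
As a knave, Vik's statement "it is not true that Farah is a knight" should be false; it is.
Gio is a knave, and the claim "it is not true that Willa is a knight" is indeed false.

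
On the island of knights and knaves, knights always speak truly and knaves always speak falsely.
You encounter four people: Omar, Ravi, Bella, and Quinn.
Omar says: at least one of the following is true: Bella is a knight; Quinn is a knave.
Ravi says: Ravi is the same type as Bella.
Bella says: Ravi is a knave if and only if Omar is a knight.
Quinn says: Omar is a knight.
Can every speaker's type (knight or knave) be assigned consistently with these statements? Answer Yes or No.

One consistent assignment: Omar=knight, Ravi=knave, Bella=knight, Quinn=knight.

Yes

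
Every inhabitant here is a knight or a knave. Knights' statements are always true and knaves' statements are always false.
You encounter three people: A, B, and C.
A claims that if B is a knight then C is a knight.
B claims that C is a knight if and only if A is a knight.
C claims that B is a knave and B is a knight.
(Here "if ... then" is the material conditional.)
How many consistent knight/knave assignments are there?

Consistent assignments:
  A=knight, B=knave, C=knave
  A=knave, B=knight, C=knave

2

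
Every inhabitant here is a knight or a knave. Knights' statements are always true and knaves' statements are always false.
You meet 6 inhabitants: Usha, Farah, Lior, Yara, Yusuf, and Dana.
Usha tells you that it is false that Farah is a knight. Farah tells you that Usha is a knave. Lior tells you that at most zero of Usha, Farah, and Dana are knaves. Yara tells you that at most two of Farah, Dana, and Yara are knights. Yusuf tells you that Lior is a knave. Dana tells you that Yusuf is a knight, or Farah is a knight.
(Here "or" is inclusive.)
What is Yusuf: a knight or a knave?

Consistent assignments: {Usha=knight, Farah=knave, Lior=knave, Yara=knight, Yusuf=knight, Dana=knight}
In every consistent assignment, Yusuf is a knight.

Yusuf is a knight.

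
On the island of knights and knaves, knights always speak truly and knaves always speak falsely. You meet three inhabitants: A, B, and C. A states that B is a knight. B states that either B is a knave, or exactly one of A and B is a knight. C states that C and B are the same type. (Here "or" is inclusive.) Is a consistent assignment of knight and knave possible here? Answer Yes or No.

No

Checking all 8 assignments, each has at least one speaker whose statement's truth value contradicts their type.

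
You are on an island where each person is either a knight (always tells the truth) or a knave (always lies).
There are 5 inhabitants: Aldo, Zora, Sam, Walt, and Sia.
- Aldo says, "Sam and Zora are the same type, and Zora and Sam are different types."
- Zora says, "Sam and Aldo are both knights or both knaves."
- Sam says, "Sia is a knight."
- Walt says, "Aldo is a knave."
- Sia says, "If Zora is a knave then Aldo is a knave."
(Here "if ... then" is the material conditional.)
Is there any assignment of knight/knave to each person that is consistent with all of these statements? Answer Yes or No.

One consistent assignment: Aldo=knave, Zora=knave, Sam=knight, Walt=knight, Sia=knight.

Yes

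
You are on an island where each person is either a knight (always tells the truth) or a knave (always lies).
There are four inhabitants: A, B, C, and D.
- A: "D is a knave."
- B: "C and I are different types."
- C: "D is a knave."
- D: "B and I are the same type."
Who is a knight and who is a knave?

Knights: B and D. Knaves: A and C.

Suppose A is a knight. Then A's statement "D is a knave" would have to be true. Checking the 8 ways to assign the others, none is consistent with every speaker.
(For instance, with B=knight, C=knave, D=knight, A's claim "D is a knave" comes out false where it would need to be true.)
So A must be a knave, making "D is a knave" false. Taking A=knave, B=knight, C=knave, D=knight, each remaining statement checks out:
  B (knight): "C and I are different types" — true. ✓
  C (knave): "D is a knave" — false. ✓
  D (knight): "B and I are the same type" — true. ✓
This is the unique consistent assignment.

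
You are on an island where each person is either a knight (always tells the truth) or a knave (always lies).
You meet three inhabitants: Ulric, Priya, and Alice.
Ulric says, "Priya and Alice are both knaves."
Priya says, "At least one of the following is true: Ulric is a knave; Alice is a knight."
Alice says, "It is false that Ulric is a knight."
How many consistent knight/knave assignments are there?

2

Consistent assignments:
  Ulric=knight, Priya=knave, Alice=knave
  Ulric=knave, Priya=knight, Alice=knight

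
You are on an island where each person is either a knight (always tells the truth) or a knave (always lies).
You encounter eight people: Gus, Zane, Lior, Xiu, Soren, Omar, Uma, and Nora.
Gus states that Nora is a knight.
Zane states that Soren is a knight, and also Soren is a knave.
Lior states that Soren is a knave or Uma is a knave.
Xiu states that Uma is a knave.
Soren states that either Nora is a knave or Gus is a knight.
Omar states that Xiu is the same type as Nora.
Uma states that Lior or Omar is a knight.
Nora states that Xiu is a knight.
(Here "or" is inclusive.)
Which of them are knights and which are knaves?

As a knave, Gus's statement "Nora is a knight" should be False; it is.
Zane is a knave, and the claim "Soren is a knight, and also Soren is a knave" is indeed False.
Since Lior is a knave, "Soren is a knave or Uma is a knave" needs to be False, which holds.
Since Xiu is a knave, "Uma is a knave" needs to be False, which holds.
Soren is a knight; "either Nora is a knave or Gus is a knight" is true, as required.
Omar (knight): "Xiu is the same type as Nora" — true. ✓
Uma is a knight, so "Lior or Omar is a knight" must be true — and it is.
Since Nora is a knave, "Xiu is a knight" needs to be False, which holds.

Gus is a knave, Zane is a knave, Lior is a knave, Xiu is a knave, Soren is a knight, Omar is a knight, Uma is a knight, and Nora is a knave.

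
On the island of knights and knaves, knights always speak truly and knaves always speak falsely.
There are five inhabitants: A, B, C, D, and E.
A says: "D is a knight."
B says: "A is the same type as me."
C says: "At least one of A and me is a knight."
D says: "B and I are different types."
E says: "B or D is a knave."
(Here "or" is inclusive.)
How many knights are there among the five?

4

The unique consistent assignment is A=knight, B=knave, C=knight, D=knight, E=knight.
That has 4 knights.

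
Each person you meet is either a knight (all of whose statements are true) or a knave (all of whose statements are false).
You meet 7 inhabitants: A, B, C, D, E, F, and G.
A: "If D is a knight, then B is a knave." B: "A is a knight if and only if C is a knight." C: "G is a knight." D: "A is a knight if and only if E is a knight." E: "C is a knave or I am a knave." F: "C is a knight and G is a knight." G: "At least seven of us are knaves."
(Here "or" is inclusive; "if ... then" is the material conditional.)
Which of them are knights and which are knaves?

A is a knight, B is a knave, C is a knave, D is a knight, E is a knight, F is a knave, and G is a knave.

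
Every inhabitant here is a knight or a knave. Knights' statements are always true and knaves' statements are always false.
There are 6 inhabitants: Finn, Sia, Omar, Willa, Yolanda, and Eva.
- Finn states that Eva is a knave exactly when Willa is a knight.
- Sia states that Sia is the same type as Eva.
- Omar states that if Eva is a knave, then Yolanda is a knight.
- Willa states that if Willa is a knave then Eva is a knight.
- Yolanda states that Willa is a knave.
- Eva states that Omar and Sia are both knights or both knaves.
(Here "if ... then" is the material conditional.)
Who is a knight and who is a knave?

Knights: Sia, Omar, Willa, and Eva. Knaves: Finn and Yolanda.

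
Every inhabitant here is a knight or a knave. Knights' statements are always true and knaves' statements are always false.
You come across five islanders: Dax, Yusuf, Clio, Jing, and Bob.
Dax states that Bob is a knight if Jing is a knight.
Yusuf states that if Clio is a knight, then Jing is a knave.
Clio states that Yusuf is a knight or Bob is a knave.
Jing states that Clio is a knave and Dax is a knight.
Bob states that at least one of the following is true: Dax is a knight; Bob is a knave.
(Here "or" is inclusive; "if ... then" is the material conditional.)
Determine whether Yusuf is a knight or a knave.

Yusuf is a knight.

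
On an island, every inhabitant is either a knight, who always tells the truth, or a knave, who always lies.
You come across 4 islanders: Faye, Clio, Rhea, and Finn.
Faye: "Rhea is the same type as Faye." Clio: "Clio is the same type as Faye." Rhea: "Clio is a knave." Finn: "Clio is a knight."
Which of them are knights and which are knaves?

Faye is a knight, Clio is a knave, Rhea is a knight, and Finn is a knave.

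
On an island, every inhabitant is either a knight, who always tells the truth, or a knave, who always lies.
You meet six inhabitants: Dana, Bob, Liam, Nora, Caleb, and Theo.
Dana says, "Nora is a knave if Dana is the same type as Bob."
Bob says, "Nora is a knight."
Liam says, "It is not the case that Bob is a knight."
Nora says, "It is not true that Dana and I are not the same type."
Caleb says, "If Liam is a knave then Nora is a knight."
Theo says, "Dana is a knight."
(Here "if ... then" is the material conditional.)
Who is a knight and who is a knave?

Knights: Dana, Liam, Caleb, and Theo. Knaves: Bob and Nora.

Dana is a knight, so "Nora is a knave if Dana is the same type as Bob" must be true — and it is.
Bob (knave): "Nora is a knight" — False. ✓
Liam is a knight; "it is not the case that Bob is a knight" is true, as required.
Nora is a knave, and the claim "it is not true that Dana and I are not the same type" is indeed False.
Caleb is a knight, so "if Liam is a knave then Nora is a knight" must be true — and it is.
Theo is a knight, so "Dana is a knight" must be true — and it is.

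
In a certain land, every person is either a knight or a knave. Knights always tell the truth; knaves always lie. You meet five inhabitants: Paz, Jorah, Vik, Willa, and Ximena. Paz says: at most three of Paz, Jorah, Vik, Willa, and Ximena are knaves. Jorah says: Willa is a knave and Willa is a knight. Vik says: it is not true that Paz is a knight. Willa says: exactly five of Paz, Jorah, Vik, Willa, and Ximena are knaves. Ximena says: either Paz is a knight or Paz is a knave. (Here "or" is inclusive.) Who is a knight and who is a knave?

Knights: Paz and Ximena. Knaves: Jorah, Vik, and Willa.

Paz (knight): "at most three of Paz, Jorah, Vik, Willa, and Ximena are knaves" — true. ✓
As a knave, Jorah's statement "Willa is a knave and Willa is a knight" should be false; it is.
As a knave, Vik's statement "it is not true that Paz is a knight" should be false; it is.
Willa is a knave, and the claim "exactly five of Paz, Jorah, Vik, Willa, and Ximena are knaves" is indeed false.
Since Ximena is a knight, "either Paz is a knight or Paz is a knave" needs to be true, which holds.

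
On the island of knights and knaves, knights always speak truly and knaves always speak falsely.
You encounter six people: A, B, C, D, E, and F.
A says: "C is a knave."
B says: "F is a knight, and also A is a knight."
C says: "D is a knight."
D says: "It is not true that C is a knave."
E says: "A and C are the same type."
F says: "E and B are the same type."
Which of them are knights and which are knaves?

A is a knave, so "C is a knave" must be false — and it is.
B is a knave, so "F is a knight, and also A is a knight" must be false — and it is.
C (knight): "D is a knight" — true. ✓
D is a knight; "it is not true that C is a knave" is true, as required.
E is a knave, so "A and C are the same type" must be false — and it is.
As a knight, F's statement "E and B are the same type" should be true; it is.

A is a knave, B is a knave, C is a knight, D is a knight, E is a knave, and F is a knight.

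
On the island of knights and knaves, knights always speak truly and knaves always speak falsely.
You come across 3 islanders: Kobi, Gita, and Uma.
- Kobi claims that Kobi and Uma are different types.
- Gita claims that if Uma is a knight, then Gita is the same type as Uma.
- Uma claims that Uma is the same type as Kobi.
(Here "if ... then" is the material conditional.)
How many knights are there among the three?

2

The unique consistent assignment is Kobi=knight, Gita=knight, Uma=knave.
That has 2 knights.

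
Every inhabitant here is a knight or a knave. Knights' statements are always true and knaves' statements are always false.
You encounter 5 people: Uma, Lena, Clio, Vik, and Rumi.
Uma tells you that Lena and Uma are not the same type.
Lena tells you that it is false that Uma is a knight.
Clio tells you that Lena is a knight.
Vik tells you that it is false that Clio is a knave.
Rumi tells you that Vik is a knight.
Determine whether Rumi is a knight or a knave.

Rumi is a knave.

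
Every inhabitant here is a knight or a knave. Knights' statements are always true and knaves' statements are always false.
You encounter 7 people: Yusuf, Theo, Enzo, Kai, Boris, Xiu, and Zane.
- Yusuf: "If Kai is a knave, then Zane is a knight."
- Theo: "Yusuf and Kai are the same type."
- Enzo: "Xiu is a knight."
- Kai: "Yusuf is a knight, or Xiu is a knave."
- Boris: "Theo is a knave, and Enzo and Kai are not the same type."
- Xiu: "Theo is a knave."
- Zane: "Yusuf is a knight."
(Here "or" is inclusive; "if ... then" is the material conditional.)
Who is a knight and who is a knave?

Yusuf is a knight, and the claim "if Kai is a knave, then Zane is a knight" is indeed true.
As a knight, Theo's statement "Yusuf and Kai are the same type" should be true; it is.
Enzo is a knave, and the claim "Xiu is a knight" is indeed False.
As a knight, Kai's statement "Yusuf is a knight, or Xiu is a knave" should be true; it is.
Boris is a knave; "Theo is a knave, and Enzo and Kai are not the same type" is False, as required.
Xiu is a knave; "Theo is a knave" is False, as required.
Zane (knight): "Yusuf is a knight" — true. ✓

Yusuf is a knight, Theo is a knight, Enzo is a knave, Kai is a knight, Boris is a knave, Xiu is a knave, and Zane is a knight.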